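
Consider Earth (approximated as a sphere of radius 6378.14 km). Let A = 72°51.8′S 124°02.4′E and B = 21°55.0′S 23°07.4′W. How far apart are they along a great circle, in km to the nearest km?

With latitudes φ₁ = -72.863°, φ₂ = -21.917° and longitude difference Δλ = -147.163°:
cos c = sin φ₁ sin φ₂ + cos φ₁ cos φ₂ cos Δλ = (-0.9556)(-0.3733) + (0.2947)(0.9277)(-0.8402) = 0.12701,
so c = arccos(0.12701) = 1.44345 rad.
Distance = R·c = 6378.14 × 1.4434 ≈ 9206 km.

9206 km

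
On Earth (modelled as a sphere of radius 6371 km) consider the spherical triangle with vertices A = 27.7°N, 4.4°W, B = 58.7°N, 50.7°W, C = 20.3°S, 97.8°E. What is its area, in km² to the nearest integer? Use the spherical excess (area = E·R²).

49033600 km²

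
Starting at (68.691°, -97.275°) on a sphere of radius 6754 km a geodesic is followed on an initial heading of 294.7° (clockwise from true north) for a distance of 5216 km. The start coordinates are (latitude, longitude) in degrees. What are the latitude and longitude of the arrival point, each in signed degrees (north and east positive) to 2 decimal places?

50.65°, 171.70°

Angular distance δ = d/R = 5216/6754 = 0.77228 rad; initial bearing θ = 5.1435 rad.
sin φ₂ = sin φ₁ cos δ + cos φ₁ sin δ cos θ = (0.9316)(0.7163) + (0.3634)(0.6978)(0.4179) = 0.7733, so φ₂ = 50.65°.
Δλ = atan2(sin θ sin δ cos φ₁, cos δ − sin φ₁ sin φ₂) = atan2(-0.2304, -0.0041) = -91.024°.
λ₂ = -97.275° − 91.024° = -188.30° → 171.70° after wrapping to (−180°, 180°].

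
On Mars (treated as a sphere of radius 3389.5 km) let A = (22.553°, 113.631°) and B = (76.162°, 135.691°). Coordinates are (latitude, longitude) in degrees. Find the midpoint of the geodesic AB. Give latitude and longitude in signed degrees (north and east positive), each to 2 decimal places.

49.70°, 118.12°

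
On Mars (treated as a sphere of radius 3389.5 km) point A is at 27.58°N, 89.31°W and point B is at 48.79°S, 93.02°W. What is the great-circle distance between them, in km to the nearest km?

With latitudes φ₁ = 27.580°, φ₂ = -48.790° and longitude difference Δλ = -3.710°:
Haversine: a = sin²(Δφ/2) + cos φ₁ cos φ₂ sin²(Δλ/2) = 0.3822 + (0.8864)(0.6588)(0.0010) = 0.38279.
Central angle c = 2·arcsin(√a) = 1.33417 rad.
Distance = R·c = 3389.5 × 1.3342 ≈ 4522 km.

4522 km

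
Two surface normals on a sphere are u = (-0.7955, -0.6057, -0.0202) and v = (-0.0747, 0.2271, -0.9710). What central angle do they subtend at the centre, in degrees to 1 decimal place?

93.4°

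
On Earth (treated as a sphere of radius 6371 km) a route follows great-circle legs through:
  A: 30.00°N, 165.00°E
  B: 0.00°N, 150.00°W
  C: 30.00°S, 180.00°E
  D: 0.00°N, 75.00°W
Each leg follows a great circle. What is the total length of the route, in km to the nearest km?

Leg A→B: central angle 0.9117 rad, distance 5808.7 km.
Leg B→C: central angle 0.7227 rad, distance 4604.5 km.
Leg C→D: central angle 1.7969 rad, distance 11447.8 km.
Total: 5808.7 + 4604.5 + 11447.8 ≈ 21861 km.

21861 km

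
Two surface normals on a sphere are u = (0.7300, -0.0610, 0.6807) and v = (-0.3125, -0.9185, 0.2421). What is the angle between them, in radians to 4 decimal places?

1.5781 rad

u·v = -0.0073; |u| = 1.0000, |v| = 1.0000.
cos θ = (u·v)/(|u||v|) = -0.0073, so θ = 1.5781 rad.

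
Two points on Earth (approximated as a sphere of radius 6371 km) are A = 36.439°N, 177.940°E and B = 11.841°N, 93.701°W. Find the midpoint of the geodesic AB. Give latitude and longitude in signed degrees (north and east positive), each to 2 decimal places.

31.89°, -132.46°

Central angle δ = 1.4259 rad. Interpolating on the sphere with fraction f = 0.5:
P = [sin((1−f)δ)·A + sin(fδ)·B] / sin δ = 0.6610·A + 0.6610·B in Cartesian coordinates,
giving P = (-0.5732, -0.6265, 0.5282), i.e. latitude 31.89°, longitude -132.46°.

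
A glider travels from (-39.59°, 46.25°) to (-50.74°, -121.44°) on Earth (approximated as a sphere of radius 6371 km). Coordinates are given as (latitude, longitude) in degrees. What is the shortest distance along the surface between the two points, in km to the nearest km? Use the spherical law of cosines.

9899 km

Let φ₁ = -0.6910 rad, φ₂ = -0.8856 rad, and Δλ = -2.9267 rad.
cos c = sin φ₁ sin φ₂ + cos φ₁ cos φ₂ cos Δλ = (-0.6373)(-0.7743) + (0.7706)(0.6328)(-0.9770) = 0.01697,
so c = arccos(0.01697) = 1.55382 rad.
Distance = R·c = 6371 × 1.5538 ≈ 9899 km.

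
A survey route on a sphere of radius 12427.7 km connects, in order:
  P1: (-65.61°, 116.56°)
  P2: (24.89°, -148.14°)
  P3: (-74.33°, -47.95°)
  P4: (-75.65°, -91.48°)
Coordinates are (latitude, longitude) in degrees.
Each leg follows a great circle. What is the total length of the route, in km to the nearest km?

52588 km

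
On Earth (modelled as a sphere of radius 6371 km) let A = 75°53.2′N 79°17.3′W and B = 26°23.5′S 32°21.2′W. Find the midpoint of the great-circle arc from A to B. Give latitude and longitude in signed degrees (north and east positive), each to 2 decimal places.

The central angle between A and B is δ = 1.8566 rad.
With f = 0.5, the slerp weights are sin((1−f)δ)/sin δ = 0.8345 and sin(fδ)/sin δ = 0.8345.
Weighted sum of the unit vectors: (0.8345)·(0.0453,-0.2396,0.9698) + (0.8345)·(0.7567,-0.4794,-0.4445) = (0.6693, -0.5999, 0.4383).
Converting back: φ = atan2(z, √(x²+y²)) = 26.00°, λ = atan2(y, x) = -41.87°.

26.00°, -41.87°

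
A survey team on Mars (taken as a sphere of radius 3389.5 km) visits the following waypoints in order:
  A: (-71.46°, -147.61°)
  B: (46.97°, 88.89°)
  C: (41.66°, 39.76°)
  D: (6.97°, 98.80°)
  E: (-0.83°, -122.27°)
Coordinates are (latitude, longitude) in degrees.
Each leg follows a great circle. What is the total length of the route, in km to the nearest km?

22504 km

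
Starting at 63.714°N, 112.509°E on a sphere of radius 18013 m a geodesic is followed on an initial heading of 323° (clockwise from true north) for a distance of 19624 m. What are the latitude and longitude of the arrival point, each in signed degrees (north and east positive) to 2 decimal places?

46.77°, -16.34°

Angular distance δ = d/R = 19624/18013 = 1.08944 rad; initial bearing θ = 5.6374 rad.
sin φ₂ = sin φ₁ cos δ + cos φ₁ sin δ cos θ = (0.8966)(0.4630) + (0.4429)(0.8864)(0.7986) = 0.7286, so φ₂ = 46.77°.
Δλ = atan2(sin θ sin δ cos φ₁, cos δ − sin φ₁ sin φ₂) = atan2(-0.2362, -0.1903) = -128.850°.
λ₂ = 112.509° − 128.850° = -16.34°.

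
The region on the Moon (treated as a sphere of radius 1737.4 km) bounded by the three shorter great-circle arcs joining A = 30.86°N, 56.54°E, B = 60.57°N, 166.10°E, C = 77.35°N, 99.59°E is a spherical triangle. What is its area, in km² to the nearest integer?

478827 km²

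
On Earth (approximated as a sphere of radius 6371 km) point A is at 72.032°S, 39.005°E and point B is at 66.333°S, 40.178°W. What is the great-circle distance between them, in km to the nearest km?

With latitudes φ₁ = -72.032°, φ₂ = -66.333° and longitude difference Δλ = -79.183°:
Haversine: a = sin²(Δφ/2) + cos φ₁ cos φ₂ sin²(Δλ/2) = 0.0025 + (0.3085)(0.4014)(0.4062) = 0.05277.
Central angle c = 2·arcsin(√a) = 0.46356 rad.
Distance = R·c = 6371 × 0.4636 ≈ 2953 km.

2953 km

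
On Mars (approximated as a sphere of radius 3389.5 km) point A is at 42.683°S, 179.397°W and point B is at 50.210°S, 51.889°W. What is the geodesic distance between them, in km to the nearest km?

With latitudes φ₁ = -42.683°, φ₂ = -50.210° and longitude difference Δλ = 127.508°:
cos c = sin φ₁ sin φ₂ + cos φ₁ cos φ₂ cos Δλ = (-0.6779)(-0.7684) + (0.7351)(0.6400)(-0.6089) = 0.23448,
so c = arccos(0.23448) = 1.33411 rad.
Distance = R·c = 3389.5 × 1.3341 ≈ 4522 km.

4522 km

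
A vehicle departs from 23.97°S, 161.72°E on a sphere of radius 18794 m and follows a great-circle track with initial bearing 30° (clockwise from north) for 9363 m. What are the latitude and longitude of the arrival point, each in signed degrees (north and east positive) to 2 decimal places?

Angular distance δ = d/R = 9363/18794 = 0.49819 rad; initial bearing θ = 0.5236 rad.
sin φ₂ = sin φ₁ cos δ + cos φ₁ sin δ cos θ = (-0.4063)(0.8784) + (0.9138)(0.4778)(0.8660) = 0.0213, so φ₂ = 1.22°.
Δλ = atan2(sin θ sin δ cos φ₁, cos δ − sin φ₁ sin φ₂) = atan2(0.2183, 0.8871) = 13.826°.
λ₂ = 161.720° + 13.826° = 175.55°.

1.22°, 175.55°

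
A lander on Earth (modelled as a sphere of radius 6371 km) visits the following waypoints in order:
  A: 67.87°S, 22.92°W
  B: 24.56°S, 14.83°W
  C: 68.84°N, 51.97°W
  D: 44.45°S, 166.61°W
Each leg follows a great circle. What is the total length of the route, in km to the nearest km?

Leg A→B: central angle 0.7609 rad, distance 4847.4 km.
Leg B→C: central angle 1.6970 rad, distance 10811.8 km.
Leg C→D: central angle 2.4349 rad, distance 15512.6 km.
Total: 4847.4 + 10811.8 + 15512.6 ≈ 31172 km.

31172 km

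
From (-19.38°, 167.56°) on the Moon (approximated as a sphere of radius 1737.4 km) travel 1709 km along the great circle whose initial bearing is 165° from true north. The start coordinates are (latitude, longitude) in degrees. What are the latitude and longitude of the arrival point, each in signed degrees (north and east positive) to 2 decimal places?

-70.46°, -152.33°

Angular distance δ = d/R = 1709/1737.4 = 0.98365 rad; initial bearing θ = 2.8798 rad.
sin φ₂ = sin φ₁ cos δ + cos φ₁ sin δ cos θ = (-0.3318)(0.5540) + (0.9433)(0.8325)(-0.9659) = -0.9424, so φ₂ = -70.46°.
Δλ = atan2(sin θ sin δ cos φ₁, cos δ − sin φ₁ sin φ₂) = atan2(0.2033, 0.2413) = 40.115°.
λ₂ = 167.560° + 40.115° = 207.67° → -152.33° after wrapping to (−180°, 180°].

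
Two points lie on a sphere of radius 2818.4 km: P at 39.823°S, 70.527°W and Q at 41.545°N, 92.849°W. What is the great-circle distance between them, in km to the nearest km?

Let φ₁ = -0.6950 rad, φ₂ = 0.7251 rad, and Δλ = -0.3896 rad.
Haversine: a = sin²(Δφ/2) + cos φ₁ cos φ₂ sin²(Δλ/2) = 0.4250 + (0.7680)(0.7484)(0.0375) = 0.44649.
Central angle c = 2·arcsin(√a) = 1.46358 rad.
Distance = R·c = 2818.4 × 1.4636 ≈ 4125 km.

4125 km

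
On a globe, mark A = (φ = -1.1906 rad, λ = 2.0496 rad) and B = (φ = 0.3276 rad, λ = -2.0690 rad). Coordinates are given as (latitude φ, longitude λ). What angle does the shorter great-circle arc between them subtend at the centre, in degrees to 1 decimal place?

Let φ₁ = -1.1906 rad, φ₂ = 0.3276 rad, and Δλ = 2.1646 rad.
Haversine: a = sin²(Δφ/2) + cos φ₁ cos φ₂ sin²(Δλ/2) = 0.4737 + (0.3711)(0.9468)(0.7798) = 0.74769.
Central angle c = 2·arcsin(√a) = 2.08908 rad.
So the angular separation is 119.7°.

119.7°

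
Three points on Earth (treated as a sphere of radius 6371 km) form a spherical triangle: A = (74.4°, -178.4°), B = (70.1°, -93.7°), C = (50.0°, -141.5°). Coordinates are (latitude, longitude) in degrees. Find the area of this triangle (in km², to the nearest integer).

4077948 km²

Side lengths (central angles): a = 0.5211, b = 0.5032, c = 0.4175 rad; semiperimeter s = 0.7209.
By l'Huilier's theorem, tan(E/4) = √[tan(s/2) tan((s−a)/2) tan((s−b)/2) tan((s−c)/2)], giving spherical excess E = 0.1005 rad.
Area = E·R² = 0.1005 × (6371)² ≈ 4077948 km².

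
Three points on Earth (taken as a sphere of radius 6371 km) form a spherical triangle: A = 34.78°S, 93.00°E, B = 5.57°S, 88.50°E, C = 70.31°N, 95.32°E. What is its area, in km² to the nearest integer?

Side lengths (central angles): a = 1.3268, b = 1.8344, c = 0.5150 rad; semiperimeter s = 1.8381.
By l'Huilier's theorem, tan(E/4) = √[tan(s/2) tan((s−a)/2) tan((s−b)/2) tan((s−c)/2)], giving spherical excess E = 0.0885 rad.
Area = E·R² = 0.0885 × (6371)² ≈ 3593970 km².

3593970 km²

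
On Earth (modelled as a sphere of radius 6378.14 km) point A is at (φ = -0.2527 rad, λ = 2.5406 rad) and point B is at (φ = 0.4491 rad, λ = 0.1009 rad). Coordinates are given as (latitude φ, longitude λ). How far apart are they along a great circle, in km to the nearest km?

15670 km

With latitudes φ₁ = -14.479°, φ₂ = 25.732° and longitude difference Δλ = -139.785°:
cos c = sin φ₁ sin φ₂ + cos φ₁ cos φ₂ cos Δλ = (-0.2500)(0.4342) + (0.9682)(0.9008)(-0.7636) = -0.77460,
so c = arccos(-0.77460) = 2.45688 rad.
Distance = R·c = 6378.14 × 2.4569 ≈ 15670 km.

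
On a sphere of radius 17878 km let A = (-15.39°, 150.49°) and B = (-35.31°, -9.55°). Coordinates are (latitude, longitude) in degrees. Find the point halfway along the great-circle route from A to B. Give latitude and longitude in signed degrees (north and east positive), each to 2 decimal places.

-67.97°, 95.77°

The central angle between A and B is δ = 2.1971 rad.
With f = 0.5, the slerp weights are sin((1−f)δ)/sin δ = 1.0991 and sin(fδ)/sin δ = 1.0991.
Weighted sum of the unit vectors: (1.0991)·(-0.8391,0.4749,-0.2654) + (1.0991)·(0.8047,-0.1354,-0.5780) = (-0.0377, 0.3732, -0.9270).
Converting back: φ = atan2(z, √(x²+y²)) = -67.97°, λ = atan2(y, x) = 95.77°.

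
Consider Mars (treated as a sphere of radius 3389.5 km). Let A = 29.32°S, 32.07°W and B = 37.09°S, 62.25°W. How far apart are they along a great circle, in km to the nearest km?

Let φ₁ = -0.5117 rad, φ₂ = -0.6473 rad, and Δλ = -0.5267 rad.
cos c = sin φ₁ sin φ₂ + cos φ₁ cos φ₂ cos Δλ = (-0.4897)(-0.6031) + (0.8719)(0.7977)(0.8645) = 0.89654,
so c = arccos(0.89654) = 0.45889 rad.
Distance = R·c = 3389.5 × 0.4589 ≈ 1555 km.

1555 km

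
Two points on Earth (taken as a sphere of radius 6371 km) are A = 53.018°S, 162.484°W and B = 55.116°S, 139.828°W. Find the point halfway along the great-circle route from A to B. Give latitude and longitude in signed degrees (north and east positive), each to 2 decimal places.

-54.60°, -151.45°

Central angle δ = 0.2339 rad. Interpolating on the sphere with fraction f = 0.5:
P = [sin((1−f)δ)·A + sin(fδ)·B] / sin δ = 0.5034·A + 0.5034·B in Cartesian coordinates,
giving P = (-0.5088, -0.2769, -0.8151), i.e. latitude -54.60°, longitude -151.45°.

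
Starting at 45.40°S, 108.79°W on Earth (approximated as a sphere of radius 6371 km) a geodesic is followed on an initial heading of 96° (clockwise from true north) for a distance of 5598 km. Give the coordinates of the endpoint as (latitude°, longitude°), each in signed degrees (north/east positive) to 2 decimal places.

Angular distance δ = d/R = 5598/6371 = 0.87867 rad; initial bearing θ = 1.6755 rad.
sin φ₂ = sin φ₁ cos δ + cos φ₁ sin δ cos θ = (-0.7120)(0.6382) + (0.7022)(0.7699)(-0.1045) = -0.5109, so φ₂ = -30.72°.
Δλ = atan2(sin θ sin δ cos φ₁, cos δ − sin φ₁ sin φ₂) = atan2(0.5376, 0.2744) = 62.960°.
λ₂ = -108.790° + 62.960° = -45.83°.

-30.72°, -45.83°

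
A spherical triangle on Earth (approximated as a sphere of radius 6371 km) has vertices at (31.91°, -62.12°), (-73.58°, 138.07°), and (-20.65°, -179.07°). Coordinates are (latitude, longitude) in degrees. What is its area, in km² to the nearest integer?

Side lengths (central angles): a = 1.0096, b = 2.1489, c = 2.3924 rad; semiperimeter s = 2.7755.
By l'Huilier's theorem, tan(E/4) = √[tan(s/2) tan((s−a)/2) tan((s−b)/2) tan((s−c)/2)], giving spherical excess E = 2.2845 rad.
Area = E·R² = 2.2845 × (6371)² ≈ 92726403 km².

92726403 km²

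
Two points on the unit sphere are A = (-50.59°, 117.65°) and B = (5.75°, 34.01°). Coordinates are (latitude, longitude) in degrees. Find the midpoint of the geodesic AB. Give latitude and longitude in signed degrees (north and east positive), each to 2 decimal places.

Central angle δ = 1.5782 rad. Interpolating on the sphere with fraction f = 0.5:
P = [sin((1−f)δ)·A + sin(fδ)·B] / sin δ = 0.7097·A + 0.7097·B in Cartesian coordinates,
giving P = (0.3763, 0.7941, -0.4773), i.e. latitude -28.51°, longitude 64.65°.

-28.51°, 64.65°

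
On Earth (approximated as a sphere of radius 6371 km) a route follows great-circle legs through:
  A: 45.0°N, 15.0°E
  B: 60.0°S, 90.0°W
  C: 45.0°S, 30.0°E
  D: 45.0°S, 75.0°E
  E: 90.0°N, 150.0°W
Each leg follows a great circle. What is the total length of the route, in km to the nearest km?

Leg A→B: central angle 2.3516 rad, distance 14982.3 km.
Leg B→C: central angle 1.1201 rad, distance 7136.1 km.
Leg C→D: central angle 0.5480 rad, distance 3491.5 km.
Leg D→E: central angle 2.3562 rad, distance 15011.3 km.
Total: 14982.3 + 7136.1 + 3491.5 + 15011.3 ≈ 40621 km.

40621 km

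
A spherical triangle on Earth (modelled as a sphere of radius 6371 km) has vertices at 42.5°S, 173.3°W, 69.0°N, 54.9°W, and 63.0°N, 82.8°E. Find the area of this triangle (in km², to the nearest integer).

82174281 km²

Side lengths (central angles): a = 0.7792, b = 2.3218, c = 2.4286 rad; semiperimeter s = 2.7648.
By l'Huilier's theorem, tan(E/4) = √[tan(s/2) tan((s−a)/2) tan((s−b)/2) tan((s−c)/2)], giving spherical excess E = 2.0245 rad.
Area = E·R² = 2.0245 × (6371)² ≈ 82174281 km².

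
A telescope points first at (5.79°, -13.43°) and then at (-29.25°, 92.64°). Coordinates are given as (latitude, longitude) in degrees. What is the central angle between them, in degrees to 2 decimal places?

106.83°

In radians: φ₁ = 0.1011, φ₂ = -0.5105, Δλ = 106.070° = 1.8513 rad.
cos c = sin φ₁ sin φ₂ + cos φ₁ cos φ₂ cos Δλ = (0.1009)(-0.4886) + (0.9949)(0.8725)(-0.2768) = -0.28958,
so c = arccos(-0.28958) = 1.86458 rad.
So the angular separation is 106.83°.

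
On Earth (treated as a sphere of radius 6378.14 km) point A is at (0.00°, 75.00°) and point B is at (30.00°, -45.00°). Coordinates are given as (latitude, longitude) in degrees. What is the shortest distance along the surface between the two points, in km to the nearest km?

12875 km

With latitudes φ₁ = 0.000°, φ₂ = 30.000° and longitude difference Δλ = -120.000°:
cos c = sin φ₁ sin φ₂ + cos φ₁ cos φ₂ cos Δλ = (0.0000)(0.5000) + (1.0000)(0.8660)(-0.5000) = -0.43301,
so c = arccos(-0.43301) = 2.01863 rad.
Distance = R·c = 6378.14 × 2.0186 ≈ 12875 km.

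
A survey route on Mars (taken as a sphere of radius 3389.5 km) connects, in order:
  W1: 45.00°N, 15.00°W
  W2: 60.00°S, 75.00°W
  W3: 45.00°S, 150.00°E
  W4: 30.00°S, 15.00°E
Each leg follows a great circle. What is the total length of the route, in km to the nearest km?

Leg W1→W2: central angle 2.0215 rad, distance 6851.9 km.
Leg W2→W3: central angle 1.2000 rad, distance 4067.3 km.
Leg W3→W4: central angle 1.6503 rad, distance 5593.8 km.
Total: 6851.9 + 4067.3 + 5593.8 ≈ 16513 km.

16513 km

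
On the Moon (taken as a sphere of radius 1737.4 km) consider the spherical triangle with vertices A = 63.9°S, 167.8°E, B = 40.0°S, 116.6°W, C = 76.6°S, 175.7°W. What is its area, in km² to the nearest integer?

292047 km²

Side lengths (central angles): a = 0.7721, b = 0.2400, c = 0.8486 rad; semiperimeter s = 0.9303.
By l'Huilier's theorem, tan(E/4) = √[tan(s/2) tan((s−a)/2) tan((s−b)/2) tan((s−c)/2)], giving spherical excess E = 0.0968 rad.
Area = E·R² = 0.0968 × (1737.4)² ≈ 292047 km².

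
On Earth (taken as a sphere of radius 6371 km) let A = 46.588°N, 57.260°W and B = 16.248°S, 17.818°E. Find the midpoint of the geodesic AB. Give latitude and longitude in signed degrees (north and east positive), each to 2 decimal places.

18.74°, -12.47°

Central angle δ = 1.6042 rad. Interpolating on the sphere with fraction f = 0.5:
P = [sin((1−f)δ)·A + sin(fδ)·B] / sin δ = 0.7192·A + 0.7192·B in Cartesian coordinates,
giving P = (0.9247, -0.2045, 0.3212), i.e. latitude 18.74°, longitude -12.47°.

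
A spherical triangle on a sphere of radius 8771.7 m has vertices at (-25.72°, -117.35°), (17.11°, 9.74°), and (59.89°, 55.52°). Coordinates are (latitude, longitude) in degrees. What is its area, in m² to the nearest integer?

Side lengths (central angles): a = 0.9411, b = 2.5390, c = 2.2744 rad; semiperimeter s = 2.8773.
By l'Huilier's theorem, tan(E/4) = √[tan(s/2) tan((s−a)/2) tan((s−b)/2) tan((s−c)/2)], giving spherical excess E = 2.6040 rad.
Area = E·R² = 2.6040 × (8771.7)² ≈ 200355663 m².

200355663 m²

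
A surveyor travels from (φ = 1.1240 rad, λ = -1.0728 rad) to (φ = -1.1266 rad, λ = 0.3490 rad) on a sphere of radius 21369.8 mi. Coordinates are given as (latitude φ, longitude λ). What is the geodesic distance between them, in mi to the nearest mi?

Let φ₁ = 1.1240 rad, φ₂ = -1.1266 rad, and Δλ = 1.4218 rad.
Haversine: a = sin²(Δφ/2) + cos φ₁ cos φ₂ sin²(Δλ/2) = 0.8143 + (0.4321)(0.4297)(0.4258) = 0.89338.
Central angle c = 2·arcsin(√a) = 2.47633 rad.
Distance = R·c = 21369.8 × 2.4763 ≈ 52919 mi.

52919 mi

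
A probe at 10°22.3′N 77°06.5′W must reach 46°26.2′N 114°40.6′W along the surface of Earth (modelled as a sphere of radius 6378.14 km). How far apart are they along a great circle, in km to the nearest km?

5355 km

Let φ₁ = 0.1810 rad, φ₂ = 0.8105 rad, and Δλ = -0.6557 rad.
cos c = sin φ₁ sin φ₂ + cos φ₁ cos φ₂ cos Δλ = (0.1800)(0.7246) + (0.9837)(0.6892)(0.7926) = 0.66777,
so c = arccos(0.66777) = 0.83958 rad.
Distance = R·c = 6378.14 × 0.8396 ≈ 5355 km.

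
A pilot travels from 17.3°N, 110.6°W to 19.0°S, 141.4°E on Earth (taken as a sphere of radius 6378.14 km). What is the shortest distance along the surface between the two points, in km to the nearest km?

Let φ₁ = 0.3019 rad, φ₂ = -0.3316 rad, and Δλ = -1.8850 rad.
Haversine: a = sin²(Δφ/2) + cos φ₁ cos φ₂ sin²(Δλ/2) = 0.0970 + (0.9548)(0.9455)(0.6545) = 0.68789.
Central angle c = 2·arcsin(√a) = 1.95603 rad.
Distance = R·c = 6378.14 × 1.9560 ≈ 12476 km.

12476 km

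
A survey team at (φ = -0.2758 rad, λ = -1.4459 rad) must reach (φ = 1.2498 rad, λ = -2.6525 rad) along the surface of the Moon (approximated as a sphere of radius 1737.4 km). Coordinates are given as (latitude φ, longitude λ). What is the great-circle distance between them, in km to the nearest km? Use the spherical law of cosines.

2991 km

With latitudes φ₁ = -15.802°, φ₂ = 71.608° and longitude difference Δλ = -69.133°:
cos c = sin φ₁ sin φ₂ + cos φ₁ cos φ₂ cos Δλ = (-0.2723)(0.9489) + (0.9622)(0.3155)(0.3562) = -0.15027,
so c = arccos(-0.15027) = 1.72164 rad.
Distance = R·c = 1737.4 × 1.7216 ≈ 2991 km.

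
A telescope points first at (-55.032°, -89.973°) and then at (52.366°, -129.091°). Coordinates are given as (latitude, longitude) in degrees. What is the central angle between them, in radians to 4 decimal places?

With latitudes φ₁ = -55.032°, φ₂ = 52.366° and longitude difference Δλ = -39.118°:
Haversine: a = sin²(Δφ/2) + cos φ₁ cos φ₂ sin²(Δλ/2) = 0.6495 + (0.5731)(0.6106)(0.1121) = 0.68873.
Central angle c = 2·arcsin(√a) = 1.95784 rad.
So the angular separation is 1.9578 rad.

1.9578 rad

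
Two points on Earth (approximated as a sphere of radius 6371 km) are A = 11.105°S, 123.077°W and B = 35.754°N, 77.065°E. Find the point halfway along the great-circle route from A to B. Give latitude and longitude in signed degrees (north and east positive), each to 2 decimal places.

Central angle δ = 2.6064 rad. Interpolating on the sphere with fraction f = 0.5:
P = [sin((1−f)δ)·A + sin(fδ)·B] / sin δ = 1.8910·A + 1.8910·B in Cartesian coordinates,
giving P = (-0.6692, -0.0592, 0.7407), i.e. latitude 47.79°, longitude -174.94°.

47.79°, -174.94°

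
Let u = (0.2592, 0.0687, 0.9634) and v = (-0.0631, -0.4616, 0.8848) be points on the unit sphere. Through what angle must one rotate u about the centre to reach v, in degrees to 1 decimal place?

36.5°

u·v = 0.8043; |u| = 1.0000, |v| = 1.0000.
cos θ = (u·v)/(|u||v|) = 0.8044, so θ = 36.5°.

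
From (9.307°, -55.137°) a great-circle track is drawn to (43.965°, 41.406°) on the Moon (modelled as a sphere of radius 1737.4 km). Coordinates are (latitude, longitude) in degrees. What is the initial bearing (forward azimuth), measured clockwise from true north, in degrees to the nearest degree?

Δλ = 96.543° = 1.6850 rad.
y = sin Δλ · cos φ₂ = (0.9935)(0.7198) = 0.7151
x = cos φ₁ sin φ₂ − sin φ₁ cos φ₂ cos Δλ = (0.9868)(0.6942) − (0.1617)(0.7198)(-0.1139) = 0.6983
θ = atan2(y, x) = 45.68°, so the bearing is 46°.

46°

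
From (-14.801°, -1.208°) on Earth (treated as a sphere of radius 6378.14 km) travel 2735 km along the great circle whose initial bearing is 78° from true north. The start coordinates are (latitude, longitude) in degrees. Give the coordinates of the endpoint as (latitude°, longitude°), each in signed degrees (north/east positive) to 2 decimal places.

-8.55°, 23.08°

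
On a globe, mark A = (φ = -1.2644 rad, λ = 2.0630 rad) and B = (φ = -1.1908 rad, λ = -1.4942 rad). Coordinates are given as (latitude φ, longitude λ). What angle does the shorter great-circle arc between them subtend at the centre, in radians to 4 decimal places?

In radians: φ₁ = -1.2644, φ₂ = -1.1908, Δλ = 156.187° = 2.7260 rad.
Haversine: a = sin²(Δφ/2) + cos φ₁ cos φ₂ sin²(Δλ/2) = 0.0014 + (0.3016)(0.3709)(0.9574) = 0.10847.
Central angle c = 2·arcsin(√a) = 0.67122 rad.
So the angular separation is 0.6712 rad.

0.6712 rad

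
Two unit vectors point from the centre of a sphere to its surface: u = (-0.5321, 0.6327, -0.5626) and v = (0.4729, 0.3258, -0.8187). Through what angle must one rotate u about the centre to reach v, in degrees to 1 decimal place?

65.5°

u·v = 0.4151; |u| = 1.0000, |v| = 1.0000.
cos θ = (u·v)/(|u||v|) = 0.4151, so θ = 65.5°.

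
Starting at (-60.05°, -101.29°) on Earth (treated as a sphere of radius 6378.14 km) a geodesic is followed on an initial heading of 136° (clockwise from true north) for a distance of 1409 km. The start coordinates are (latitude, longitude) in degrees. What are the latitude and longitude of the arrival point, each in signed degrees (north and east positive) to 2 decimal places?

-67.53°, -77.82°

Angular distance δ = d/R = 1409/6378.14 = 0.22091 rad; initial bearing θ = 2.3736 rad.
sin φ₂ = sin φ₁ cos δ + cos φ₁ sin δ cos θ = (-0.8665)(0.9757) + (0.4992)(0.2191)(-0.7193) = -0.9241, so φ₂ = -67.53°.
Δλ = atan2(sin θ sin δ cos φ₁, cos δ − sin φ₁ sin φ₂) = atan2(0.0760, 0.1750) = 23.472°.
λ₂ = -101.290° + 23.472° = -77.82°.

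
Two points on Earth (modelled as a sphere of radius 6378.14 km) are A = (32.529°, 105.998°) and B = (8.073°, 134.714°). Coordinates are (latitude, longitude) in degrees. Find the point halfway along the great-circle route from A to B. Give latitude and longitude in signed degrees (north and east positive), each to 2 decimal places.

20.90°, 121.53°

The central angle between A and B is δ = 0.6307 rad.
With f = 0.5, the slerp weights are sin((1−f)δ)/sin δ = 0.5259 and sin(fδ)/sin δ = 0.5259.
Weighted sum of the unit vectors: (0.5259)·(-0.2324,0.8105,0.5377) + (0.5259)·(-0.6966,0.7036,0.1404) = (-0.4886, 0.7963, 0.3567).
Converting back: φ = atan2(z, √(x²+y²)) = 20.90°, λ = atan2(y, x) = 121.53°.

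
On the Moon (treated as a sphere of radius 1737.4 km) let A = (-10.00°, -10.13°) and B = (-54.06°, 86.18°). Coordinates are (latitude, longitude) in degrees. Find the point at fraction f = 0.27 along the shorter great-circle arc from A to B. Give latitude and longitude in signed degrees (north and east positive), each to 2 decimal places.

-28.24°, 4.98°

The central angle between A and B is δ = 1.4937 rad.
With f = 0.27, the slerp weights are sin((1−f)δ)/sin δ = 0.8894 and sin(fδ)/sin δ = 0.3936.
Weighted sum of the unit vectors: (0.8894)·(0.9695,-0.1732,-0.1736) + (0.3936)·(0.0391,0.5856,-0.8096) = (0.8777, 0.0765, -0.4731).
Converting back: φ = atan2(z, √(x²+y²)) = -28.24°, λ = atan2(y, x) = 4.98°.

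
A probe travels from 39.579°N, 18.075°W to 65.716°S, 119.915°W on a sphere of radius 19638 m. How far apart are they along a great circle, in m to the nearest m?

44635 m

In radians: φ₁ = 0.6908, φ₂ = -1.1470, Δλ = -101.840° = -1.7774 rad.
cos c = sin φ₁ sin φ₂ + cos φ₁ cos φ₂ cos Δλ = (0.6371)(-0.9115) + (0.7707)(0.4113)(-0.2052) = -0.64580,
so c = arccos(-0.64580) = 2.27287 rad.
Distance = R·c = 19638 × 2.2729 ≈ 44635 m.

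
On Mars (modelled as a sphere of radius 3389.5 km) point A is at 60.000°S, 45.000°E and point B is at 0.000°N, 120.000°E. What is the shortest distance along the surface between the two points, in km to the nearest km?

4884 km

Let φ₁ = -1.0472 rad, φ₂ = 0.0000 rad, and Δλ = 1.3090 rad.
Haversine: a = sin²(Δφ/2) + cos φ₁ cos φ₂ sin²(Δλ/2) = 0.2500 + (0.5000)(1.0000)(0.3706) = 0.43530.
Central angle c = 2·arcsin(√a) = 1.44102 rad.
Distance = R·c = 3389.5 × 1.4410 ≈ 4884 km.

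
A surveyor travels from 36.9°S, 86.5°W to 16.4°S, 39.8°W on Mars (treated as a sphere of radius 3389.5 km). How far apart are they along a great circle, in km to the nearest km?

2717 km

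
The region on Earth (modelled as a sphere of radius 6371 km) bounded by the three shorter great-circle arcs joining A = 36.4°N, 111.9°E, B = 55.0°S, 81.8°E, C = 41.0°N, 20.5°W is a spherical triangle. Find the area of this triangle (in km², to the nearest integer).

100771517 km²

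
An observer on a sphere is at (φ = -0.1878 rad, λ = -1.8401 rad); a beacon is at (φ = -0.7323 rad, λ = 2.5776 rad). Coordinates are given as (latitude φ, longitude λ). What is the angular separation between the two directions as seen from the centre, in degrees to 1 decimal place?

95.0°

Let φ₁ = -0.1878 rad, φ₂ = -0.7323 rad, and Δλ = -1.8655 rad.
Haversine: a = sin²(Δφ/2) + cos φ₁ cos φ₂ sin²(Δλ/2) = 0.0723 + (0.9824)(0.7436)(0.6452) = 0.54368.
Central angle c = 2·arcsin(√a) = 1.65827 rad.
So the angular separation is 95.0°.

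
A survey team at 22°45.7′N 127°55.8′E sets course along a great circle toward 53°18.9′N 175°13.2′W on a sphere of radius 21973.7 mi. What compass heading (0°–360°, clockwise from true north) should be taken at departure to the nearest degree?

Δλ = 56.850° = 0.9922 rad.
y = sin Δλ · cos φ₂ = (0.8372)(0.5974) = 0.5002
x = cos φ₁ sin φ₂ − sin φ₁ cos φ₂ cos Δλ = (0.9221)(0.8019) − (0.3869)(0.5974)(0.5468) = 0.6131
θ = atan2(y, x) = 39.21°, so the bearing is 39°.

39°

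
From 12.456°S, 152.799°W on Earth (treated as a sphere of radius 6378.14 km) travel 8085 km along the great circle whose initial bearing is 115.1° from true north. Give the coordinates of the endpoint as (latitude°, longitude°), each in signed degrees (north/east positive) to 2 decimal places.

-27.37°, -76.09°

Angular distance δ = d/R = 8085/6378.14 = 1.26761 rad; initial bearing θ = 2.0089 rad.
sin φ₂ = sin φ₁ cos δ + cos φ₁ sin δ cos θ = (-0.2157)(0.2986) + (0.9765)(0.9544)(-0.4242) = -0.4597, so φ₂ = -27.37°.
Δλ = atan2(sin θ sin δ cos φ₁, cos δ − sin φ₁ sin φ₂) = atan2(0.8439, 0.1994) = 76.706°.
λ₂ = -152.799° + 76.706° = -76.09°.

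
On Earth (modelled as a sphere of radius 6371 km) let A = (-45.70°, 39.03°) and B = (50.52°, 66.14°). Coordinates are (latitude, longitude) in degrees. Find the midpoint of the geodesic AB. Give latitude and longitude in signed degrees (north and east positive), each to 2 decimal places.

Central angle δ = 1.7286 rad. Interpolating on the sphere with fraction f = 0.5:
P = [sin((1−f)δ)·A + sin(fδ)·B] / sin δ = 0.7702·A + 0.7702·B in Cartesian coordinates,
giving P = (0.6160, 0.7866, 0.0432), i.e. latitude 2.48°, longitude 51.94°.

2.48°, 51.94°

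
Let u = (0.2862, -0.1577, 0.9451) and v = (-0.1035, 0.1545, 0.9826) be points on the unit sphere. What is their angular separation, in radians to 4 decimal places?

0.5061 rad

u·v = 0.8747; |u| = 1.0000, |v| = 1.0000.
cos θ = (u·v)/(|u||v|) = 0.8746, so θ = 0.5061 rad.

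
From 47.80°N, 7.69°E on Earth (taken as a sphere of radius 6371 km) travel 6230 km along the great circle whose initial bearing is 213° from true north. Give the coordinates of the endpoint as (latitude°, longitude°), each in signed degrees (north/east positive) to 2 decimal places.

-3.05°, -19.20°

Angular distance δ = d/R = 6230/6371 = 0.97787 rad; initial bearing θ = 3.7176 rad.
sin φ₂ = sin φ₁ cos δ + cos φ₁ sin δ cos θ = (0.7408)(0.5588) + (0.6717)(0.8293)(-0.8387) = -0.0532, so φ₂ = -3.05°.
Δλ = atan2(sin θ sin δ cos φ₁, cos δ − sin φ₁ sin φ₂) = atan2(-0.3034, 0.5982) = -26.892°.
λ₂ = 7.690° − 26.892° = -19.20°.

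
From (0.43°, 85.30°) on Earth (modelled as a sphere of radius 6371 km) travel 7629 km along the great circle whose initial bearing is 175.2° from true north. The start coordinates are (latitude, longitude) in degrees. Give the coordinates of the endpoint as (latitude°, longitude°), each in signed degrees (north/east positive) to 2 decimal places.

Angular distance δ = d/R = 7629/6371 = 1.19746 rad; initial bearing θ = 3.0578 rad.
sin φ₂ = sin φ₁ cos δ + cos φ₁ sin δ cos θ = (0.0075)(0.3647) + (1.0000)(0.9311)(-0.9965) = -0.9251, so φ₂ = -67.68°.
Δλ = atan2(sin θ sin δ cos φ₁, cos δ − sin φ₁ sin φ₂) = atan2(0.0779, 0.3717) = 11.839°.
λ₂ = 85.300° + 11.839° = 97.14°.

-67.68°, 97.14°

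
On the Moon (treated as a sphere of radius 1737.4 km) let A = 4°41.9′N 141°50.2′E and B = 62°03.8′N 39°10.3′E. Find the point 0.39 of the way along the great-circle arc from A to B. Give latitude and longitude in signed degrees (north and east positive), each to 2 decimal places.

The central angle between A and B is δ = 1.6008 rad.
With f = 0.39, the slerp weights are sin((1−f)δ)/sin δ = 0.8289 and sin(fδ)/sin δ = 0.5848.
Weighted sum of the unit vectors: (0.8289)·(-0.7836,0.6158,0.0819) + (0.5848)·(0.3632,0.2959,0.8835) = (-0.4371, 0.6835, 0.5846).
Converting back: φ = atan2(z, √(x²+y²)) = 35.77°, λ = atan2(y, x) = 122.60°.

35.77°, 122.60°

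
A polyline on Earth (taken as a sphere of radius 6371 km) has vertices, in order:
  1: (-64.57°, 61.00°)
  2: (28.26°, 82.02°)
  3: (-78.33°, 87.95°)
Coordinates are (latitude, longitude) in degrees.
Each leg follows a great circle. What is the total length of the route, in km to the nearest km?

Leg 1→2: central angle 1.6454 rad, distance 10482.9 km.
Leg 2→3: central angle 1.8613 rad, distance 11858.6 km.
Total: 10482.9 + 11858.6 ≈ 22341 km.

22341 km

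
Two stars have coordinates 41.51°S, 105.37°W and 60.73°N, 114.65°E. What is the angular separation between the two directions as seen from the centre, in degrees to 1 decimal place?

Let φ₁ = -0.7245 rad, φ₂ = 1.0599 rad, and Δλ = -2.4431 rad.
cos c = sin φ₁ sin φ₂ + cos φ₁ cos φ₂ cos Δλ = (-0.6628)(0.8723) + (0.7488)(0.4889)(-0.7658) = -0.85852,
so c = arccos(-0.85852) = 2.60318 rad.
So the angular separation is 149.2°.

149.2°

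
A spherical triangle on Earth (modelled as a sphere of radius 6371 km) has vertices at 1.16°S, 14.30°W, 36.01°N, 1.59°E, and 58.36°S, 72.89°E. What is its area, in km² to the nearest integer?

Side lengths (central angles): a = 1.9439, b = 1.5278, c = 0.6983 rad; semiperimeter s = 2.0850.
By l'Huilier's theorem, tan(E/4) = √[tan(s/2) tan((s−a)/2) tan((s−b)/2) tan((s−c)/2)], giving spherical excess E = 0.6722 rad.
Area = E·R² = 0.6722 × (6371)² ≈ 27285575 km².

27285575 km²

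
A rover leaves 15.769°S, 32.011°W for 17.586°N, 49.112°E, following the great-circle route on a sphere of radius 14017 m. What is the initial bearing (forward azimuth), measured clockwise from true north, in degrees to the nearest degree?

With φ₁ = -0.2752, φ₂ = 0.3069, Δλ = 1.4159 rad, the forward-azimuth formula gives
θ = atan2( sin Δλ cos φ₂ , cos φ₁ sin φ₂ − sin φ₁ cos φ₂ cos Δλ ) = atan2(0.9418, 0.3307) = 70.65°.
So the initial bearing is 71°.

71°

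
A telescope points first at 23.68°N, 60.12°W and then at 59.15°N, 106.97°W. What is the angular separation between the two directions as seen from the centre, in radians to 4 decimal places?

In radians: φ₁ = 0.4133, φ₂ = 1.0324, Δλ = -46.850° = -0.8177 rad.
cos c = sin φ₁ sin φ₂ + cos φ₁ cos φ₂ cos Δλ = (0.4016)(0.8585) + (0.9158)(0.5128)(0.6839) = 0.66598,
so c = arccos(0.66598) = 0.84199 rad.
So the angular separation is 0.8420 rad.

0.8420 rad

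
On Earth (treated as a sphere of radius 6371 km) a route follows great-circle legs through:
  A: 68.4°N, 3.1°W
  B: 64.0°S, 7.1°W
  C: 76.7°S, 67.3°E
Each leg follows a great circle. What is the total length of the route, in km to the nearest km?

17573 km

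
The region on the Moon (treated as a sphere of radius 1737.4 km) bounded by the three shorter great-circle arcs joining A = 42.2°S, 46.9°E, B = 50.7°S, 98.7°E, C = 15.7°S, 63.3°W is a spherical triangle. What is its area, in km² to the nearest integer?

Side lengths (central angles): a = 1.9503, b = 1.6353, c = 0.6267 rad; semiperimeter s = 2.1062.
By l'Huilier's theorem, tan(E/4) = √[tan(s/2) tan((s−a)/2) tan((s−b)/2) tan((s−c)/2)], giving spherical excess E = 0.6862 rad.
Area = E·R² = 0.6862 × (1737.4)² ≈ 2071193 km².

2071193 km²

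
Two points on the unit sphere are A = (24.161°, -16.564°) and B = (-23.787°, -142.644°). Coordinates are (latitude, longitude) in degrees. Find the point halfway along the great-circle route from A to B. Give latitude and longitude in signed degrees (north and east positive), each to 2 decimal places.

Central angle δ = 2.2873 rad. Interpolating on the sphere with fraction f = 0.5:
P = [sin((1−f)δ)·A + sin(fδ)·B] / sin δ = 1.2070·A + 1.2070·B in Cartesian coordinates,
giving P = (0.1776, -0.9841, 0.0072), i.e. latitude 0.41°, longitude -79.77°.

0.41°, -79.77°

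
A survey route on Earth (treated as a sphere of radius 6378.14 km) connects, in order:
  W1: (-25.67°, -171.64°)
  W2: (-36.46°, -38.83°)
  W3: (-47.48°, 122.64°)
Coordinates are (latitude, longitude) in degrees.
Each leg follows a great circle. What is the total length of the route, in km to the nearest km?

22046 km

Leg W1→W2: central angle 1.8082 rad, distance 11533.0 km.
Leg W2→W3: central angle 1.6483 rad, distance 10512.9 km.
Total: 11533.0 + 10512.9 ≈ 22046 km.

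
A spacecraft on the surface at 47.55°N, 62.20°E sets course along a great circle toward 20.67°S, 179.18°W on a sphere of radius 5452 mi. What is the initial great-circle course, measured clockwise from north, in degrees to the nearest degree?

Δλ = 118.620° = 2.0703 rad.
y = sin Δλ · cos φ₂ = (0.8778)(0.9356) = 0.8213
x = cos φ₁ sin φ₂ − sin φ₁ cos φ₂ cos Δλ = (0.6749)(-0.3530) − (0.7379)(0.9356)(-0.4790) = 0.0924
θ = atan2(y, x) = 83.58°, so the bearing is 84°.

84°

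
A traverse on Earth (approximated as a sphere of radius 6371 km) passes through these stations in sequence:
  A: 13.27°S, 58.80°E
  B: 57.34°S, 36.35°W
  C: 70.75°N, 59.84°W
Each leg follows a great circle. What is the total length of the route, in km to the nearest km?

Leg A→B: central angle 1.4242 rad, distance 9073.4 km.
Leg B→C: central angle 2.2545 rad, distance 14363.2 km.
Total: 9073.4 + 14363.2 ≈ 23437 km.

23437 km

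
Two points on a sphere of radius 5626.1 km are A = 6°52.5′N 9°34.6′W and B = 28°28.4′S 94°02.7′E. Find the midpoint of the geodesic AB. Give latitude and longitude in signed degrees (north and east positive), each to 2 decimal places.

-17.10°, 37.82°

Central angle δ = 1.8365 rad. Interpolating on the sphere with fraction f = 0.5:
P = [sin((1−f)δ)·A + sin(fδ)·B] / sin δ = 0.8234·A + 0.8234·B in Cartesian coordinates,
giving P = (0.7551, 0.5860, -0.2940), i.e. latitude -17.10°, longitude 37.82°.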